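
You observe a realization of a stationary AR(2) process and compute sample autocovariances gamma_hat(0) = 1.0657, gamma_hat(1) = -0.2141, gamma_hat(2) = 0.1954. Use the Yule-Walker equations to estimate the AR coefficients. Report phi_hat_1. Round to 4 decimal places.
\hat\phi_{1} = -0.1710

The Yule-Walker equations for an AR(p) process read, in matrix form,
  Gamma_p phi = r_p,   with   (Gamma_p)_{ij} = gamma(|i - j|),
                       (r_p)_i = gamma(i),   i,j = 1..p.
Substitute the sample gammas (Toeplitz matrix and right-hand side of size 2):
  Gamma_p = [[1.0657, -0.2141], [-0.2141, 1.0657]]
  r_p     = [-0.2141, 0.1954]
Written out:
  1.0657 phi_1 - 0.2141 phi_2 = -0.2141
  -0.2141 phi_1 + 1.0657 phi_2 = 0.1954
Solve by Cramer's rule:
  det = gamma(0)^2 - gamma(1)^2 = (1.0657)^2 - (-0.2141)^2 = 1.13571649 - 0.04583881 = 1.08987768
  phi_hat_1 = [gamma(1) gamma(0) - gamma(1) gamma(2)] / det = [(-0.2141)(1.0657) - (-0.2141)(0.1954)] / 1.08987768 = -0.18633123 / 1.08987768 = -0.171
  phi_hat_2 = [gamma(0) gamma(2) - gamma(1)^2] / det = [(1.0657)(0.1954) - (-0.2141)^2] / 1.08987768 = 0.16239897 / 1.08987768 = 0.149
So phi_hat = [-0.1710, 0.1490].
Therefore phi_hat_1 = -0.1710.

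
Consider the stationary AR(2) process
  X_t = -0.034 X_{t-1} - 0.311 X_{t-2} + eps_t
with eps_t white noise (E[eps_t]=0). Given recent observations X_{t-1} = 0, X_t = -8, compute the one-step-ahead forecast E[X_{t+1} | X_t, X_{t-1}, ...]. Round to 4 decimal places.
E[X_{t+1} \mid \mathcal F_t] = 0.2720

For an AR(p) model X_t = c + sum_i phi_i X_{t-i} + eps_t, the
one-step-ahead conditional mean is
  E[X_{t+1} | X_t, ...] = c + sum_i phi_i X_{t+1-i}.
Substitute known values:
  E[X_{t+1} | ...] = (-0.034) * (-8) + (-0.311) * (0)
                   = 0.2720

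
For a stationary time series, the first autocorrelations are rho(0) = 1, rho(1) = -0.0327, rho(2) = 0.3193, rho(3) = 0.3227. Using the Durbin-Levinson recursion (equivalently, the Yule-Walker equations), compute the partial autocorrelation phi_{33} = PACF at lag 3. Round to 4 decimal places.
\phi_{33} = 0.3791

The PACF at lag k is phi_{kk}, the last component of the solution
to the Yule-Walker system G_k phi = r_k where
  (G_k)_{ij} = rho(|i - j|), (r_k)_i = rho(i), i,j = 1..k.
Equivalently, Durbin-Levinson gives phi_{kk} iteratively:
  phi_{11} = rho(1)
  phi_{kk} = [rho(k) - sum_{j=1..k-1} phi_{k-1,j} rho(k-j)]
            / [1 - sum_{j=1..k-1} phi_{k-1,j} rho(j)],
  phi_{k,j} = phi_{k-1,j} - phi_{kk} phi_{k-1,k-j},  j = 1..k-1.
Step k = 1:
  phi_11 = rho(1) = -0.0327.
Step k = 2:
  phi_22 = [rho(2) - phi_11 rho(1)] / [1 - phi_11 rho(1)] = [0.3193 - (-0.0327)(-0.0327)] / [1 - (-0.0327)(-0.0327)]
         = 0.31823071 / 0.99893071 = 0.318571.
  Update: phi_21 = phi_11 - phi_22 phi_11 = -0.0327 - (0.318571)(-0.0327) = -0.022283.
Step k = 3:
  phi_33 = [rho(3) - phi_21 rho(2) - phi_22 rho(1)] / [1 - phi_21 rho(1) - phi_22 rho(2)]
    numerator   = 0.3227 - (-0.022283)(0.3193) - (0.318571)(-0.0327) = 0.34023215
    denominator = 1 - (-0.022283)(-0.0327) - (0.318571)(0.3193) = 0.89755152
  phi_33 = 0.34023215 / 0.89755152 = 0.3791.
Therefore phi_{33} = 0.3791.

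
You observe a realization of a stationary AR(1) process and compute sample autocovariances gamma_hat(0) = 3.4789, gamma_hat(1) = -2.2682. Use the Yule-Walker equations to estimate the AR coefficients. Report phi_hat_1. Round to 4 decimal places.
\hat\phi_{1} = -0.6520

The Yule-Walker equations for an AR(p) process read, in matrix form,
  Gamma_p phi = r_p,   with   (Gamma_p)_{ij} = gamma(|i - j|),
                       (r_p)_i = gamma(i),   i,j = 1..p.
Substitute the sample gammas (Toeplitz matrix and right-hand side of size 1):
  Gamma_p = [[3.4789]]
  r_p     = [-2.2682]
With p = 1 this is the single equation gamma(0) phi_1 = gamma(1):
  phi_hat_1 = gamma(1) / gamma(0) = -2.2682 / 3.4789 = -0.6520.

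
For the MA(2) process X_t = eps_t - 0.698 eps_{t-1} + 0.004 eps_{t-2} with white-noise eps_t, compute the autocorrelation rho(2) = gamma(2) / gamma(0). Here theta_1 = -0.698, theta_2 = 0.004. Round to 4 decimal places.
\rho(2) = 0.0027

For an MA(q) process with theta_0 = 1, the autocovariance is
  gamma(k) = sigma^2 * sum_{i=0..q-k} theta_i * theta_{i+k},
and rho(k) = gamma(k) / gamma(0). Sigma^2 cancels.
  numerator   = (1)*(0.004) = 0.004.
  denominator = (1)^2 + (-0.698)^2 + (0.004)^2 = 1.48722.
  rho(2) = 0.004 / 1.48722 = 0.0027.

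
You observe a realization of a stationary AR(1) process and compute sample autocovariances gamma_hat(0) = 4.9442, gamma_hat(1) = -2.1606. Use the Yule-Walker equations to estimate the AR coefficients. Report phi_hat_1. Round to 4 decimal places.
\hat\phi_{1} = -0.4370

The Yule-Walker equations for an AR(p) process read, in matrix form,
  Gamma_p phi = r_p,   with   (Gamma_p)_{ij} = gamma(|i - j|),
                       (r_p)_i = gamma(i),   i,j = 1..p.
Substitute the sample gammas (Toeplitz matrix and right-hand side of size 1):
  Gamma_p = [[4.9442]]
  r_p     = [-2.1606]
With p = 1 this is the single equation gamma(0) phi_1 = gamma(1):
  phi_hat_1 = gamma(1) / gamma(0) = -2.1606 / 4.9442 = -0.4370.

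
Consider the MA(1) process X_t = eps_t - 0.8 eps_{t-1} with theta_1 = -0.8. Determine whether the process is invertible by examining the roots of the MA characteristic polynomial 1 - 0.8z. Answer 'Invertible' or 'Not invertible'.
\text{Invertible}

The MA(q) characteristic polynomial is P(z) = 1 - 0.8z.
Invertibility requires all roots to lie outside the unit circle, i.e. |z| > 1 for every root.
This is linear in z: 1 + (-0.8) z = 0  =>  z = -1/(-0.8) = 1.25,  |z| = 1.25.
Moduli of all roots: 1.2500.
All moduli strictly greater than 1? Yes.
Verdict: Invertible.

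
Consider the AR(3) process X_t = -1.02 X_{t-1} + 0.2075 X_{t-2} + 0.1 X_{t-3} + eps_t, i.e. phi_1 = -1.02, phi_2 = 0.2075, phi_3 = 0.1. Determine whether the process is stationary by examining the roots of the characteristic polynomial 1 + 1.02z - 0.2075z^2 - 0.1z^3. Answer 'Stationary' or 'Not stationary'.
\text{Not stationary}

The AR(p) characteristic polynomial is P(z) = 1 + 1.02z - 0.2075z^2 - 0.1z^3.
Stationarity requires all roots to lie outside the unit circle, i.e. |z| > 1 for every root.
Degree 3: look for a simple real root z0 first, then factor out (1 - z/z0) and solve the remaining quadratic.
Testing z0 = -4: P(-4) = 1 + (1.02)(-4) + (-0.2075)(-4)^2 + (-0.1)(-4)^3
  = 1 + (-4.08) + (-3.32) + (6.4) = 0.  So z_0 = -4 is a root, |z_0| = 4.
Divide out the factor (1 + 0.25 z) = (1 - z/z0) (since 1/z0 = -0.25):
  P(z) = (1 + 0.25 z)(1 + (0.77) z + (-0.4) z^2)
  [check: z-coef 0.77 - (-0.25) = 1.02; z^2-coef -0.4 - (-0.25)(0.77) = -0.2075; z^3-coef -(-0.25)(-0.4) = -0.1.]
Remaining roots from the quadratic factor 1 + (0.77) z + (-0.4) z^2:
  Set 1 + (0.77) z + (-0.4) z^2 = 0, i.e. a z^2 + b z + c = 0 with a = -0.4, b = 0.77, c = 1.
  Discriminant D = b^2 - 4ac = (0.77)^2 - 4*(-0.4)*1 = 0.5929 - (-1.6) = 2.1929.
  D >= 0, so the roots are real: z = (-b +/- sqrt(D)) / (2a) = (-0.77 +/- 1.480844) / (-0.8).
    z_1 = (-0.77 + 1.480844) / (-0.8) = -0.8886,   |z_1| = 0.8886.
    z_2 = (-0.77 - 1.480844) / (-0.8) = 2.8136,   |z_2| = 2.8136.
Moduli of all roots: 4.0000, 0.8886, 2.8136.
All moduli strictly greater than 1? No.
Verdict: Not stationary.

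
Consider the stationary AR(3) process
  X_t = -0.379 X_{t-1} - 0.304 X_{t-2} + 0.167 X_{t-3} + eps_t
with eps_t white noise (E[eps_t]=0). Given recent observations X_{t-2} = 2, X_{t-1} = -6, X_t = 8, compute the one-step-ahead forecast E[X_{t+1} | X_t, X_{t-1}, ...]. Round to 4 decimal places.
E[X_{t+1} \mid \mathcal F_t] = -0.8740

For an AR(p) model X_t = c + sum_i phi_i X_{t-i} + eps_t, the
one-step-ahead conditional mean is
  E[X_{t+1} | X_t, ...] = c + sum_i phi_i X_{t+1-i}.
Substitute known values:
  E[X_{t+1} | ...] = (-0.379) * (8) + (-0.304) * (-6) + (0.167) * (2)
                   = -0.8740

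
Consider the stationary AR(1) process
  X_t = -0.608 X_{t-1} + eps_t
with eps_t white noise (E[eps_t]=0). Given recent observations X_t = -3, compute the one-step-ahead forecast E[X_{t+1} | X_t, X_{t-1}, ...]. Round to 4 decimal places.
E[X_{t+1} \mid \mathcal F_t] = 1.8240

For an AR(p) model X_t = c + sum_i phi_i X_{t-i} + eps_t, the
one-step-ahead conditional mean is
  E[X_{t+1} | X_t, ...] = c + sum_i phi_i X_{t+1-i}.
Substitute known values:
  E[X_{t+1} | ...] = (-0.608) * (-3)
                   = 1.8240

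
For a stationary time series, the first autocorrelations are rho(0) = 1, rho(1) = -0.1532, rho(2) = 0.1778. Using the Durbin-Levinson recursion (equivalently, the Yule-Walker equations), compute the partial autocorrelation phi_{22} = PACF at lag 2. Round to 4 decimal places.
\phi_{22} = 0.1580

The PACF at lag k is phi_{kk}, the last component of the solution
to the Yule-Walker system G_k phi = r_k where
  (G_k)_{ij} = rho(|i - j|), (r_k)_i = rho(i), i,j = 1..k.
Equivalently, Durbin-Levinson gives phi_{kk} iteratively:
  phi_{11} = rho(1)
  phi_{kk} = [rho(k) - sum_{j=1..k-1} phi_{k-1,j} rho(k-j)]
            / [1 - sum_{j=1..k-1} phi_{k-1,j} rho(j)],
  phi_{k,j} = phi_{k-1,j} - phi_{kk} phi_{k-1,k-j},  j = 1..k-1.
Step k = 1:
  phi_11 = rho(1) = -0.1532.
Step k = 2:
  phi_22 = [rho(2) - phi_11 rho(1)] / [1 - phi_11 rho(1)] = [0.1778 - (-0.1532)(-0.1532)] / [1 - (-0.1532)(-0.1532)]
         = 0.15432976 / 0.97652976 = 0.158.
Therefore phi_{22} = 0.1580.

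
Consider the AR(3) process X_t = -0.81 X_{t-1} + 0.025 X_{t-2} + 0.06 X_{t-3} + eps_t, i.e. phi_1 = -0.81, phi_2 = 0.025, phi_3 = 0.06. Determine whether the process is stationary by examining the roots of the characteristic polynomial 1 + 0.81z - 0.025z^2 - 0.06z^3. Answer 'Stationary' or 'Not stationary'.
\text{Stationary}

The AR(p) characteristic polynomial is P(z) = 1 + 0.81z - 0.025z^2 - 0.06z^3.
Stationarity requires all roots to lie outside the unit circle, i.e. |z| > 1 for every root.
Degree 3: look for a simple real root z0 first, then factor out (1 - z/z0) and solve the remaining quadratic.
Testing z0 = 4: P(4) = 1 + (0.81)(4) + (-0.025)(4)^2 + (-0.06)(4)^3
  = 1 + (3.24) + (-0.4) + (-3.84) = 0.  So z_0 = 4 is a root, |z_0| = 4.
Divide out the factor (1 - 0.25 z) = (1 - z/z0) (since 1/z0 = 0.25):
  P(z) = (1 - 0.25 z)(1 + (1.06) z + (0.24) z^2)
  [check: z-coef 1.06 - (0.25) = 0.81; z^2-coef 0.24 - (0.25)(1.06) = -0.025; z^3-coef -(0.25)(0.24) = -0.06.]
Remaining roots from the quadratic factor 1 + (1.06) z + (0.24) z^2:
  Set 1 + (1.06) z + (0.24) z^2 = 0, i.e. a z^2 + b z + c = 0 with a = 0.24, b = 1.06, c = 1.
  Discriminant D = b^2 - 4ac = (1.06)^2 - 4*(0.24)*1 = 1.1236 - (0.96) = 0.1636.
  D >= 0, so the roots are real: z = (-b +/- sqrt(D)) / (2a) = (-1.06 +/- 0.404475) / (0.48).
    z_1 = (-1.06 + 0.404475) / (0.48) = -1.3657,   |z_1| = 1.3657.
    z_2 = (-1.06 - 0.404475) / (0.48) = -3.051,   |z_2| = 3.051.
Moduli of all roots: 4.0000, 1.3657, 3.0510.
All moduli strictly greater than 1? Yes.
Verdict: Stationary.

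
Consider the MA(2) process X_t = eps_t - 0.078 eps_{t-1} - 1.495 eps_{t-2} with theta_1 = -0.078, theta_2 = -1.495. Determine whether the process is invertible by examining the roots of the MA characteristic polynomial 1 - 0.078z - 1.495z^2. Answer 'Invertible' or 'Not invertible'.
\text{Not invertible}

The MA(q) characteristic polynomial is P(z) = 1 - 0.078z - 1.495z^2.
Invertibility requires all roots to lie outside the unit circle, i.e. |z| > 1 for every root.
Set 1 + (-0.078) z + (-1.495) z^2 = 0, i.e. a z^2 + b z + c = 0 with a = -1.495, b = -0.078, c = 1.
Discriminant D = b^2 - 4ac = (-0.078)^2 - 4*(-1.495)*1 = 0.006084 - (-5.98) = 5.986084.
D >= 0, so the roots are real: z = (-b +/- sqrt(D)) / (2a) = (0.078 +/- 2.446648) / (-2.99).
  z_1 = (0.078 + 2.446648) / (-2.99) = -0.8444,   |z_1| = 0.8444.
  z_2 = (0.078 - 2.446648) / (-2.99) = 0.7922,   |z_2| = 0.7922.
Moduli of all roots: 0.8444, 0.7922.
All moduli strictly greater than 1? No.
Verdict: Not invertible.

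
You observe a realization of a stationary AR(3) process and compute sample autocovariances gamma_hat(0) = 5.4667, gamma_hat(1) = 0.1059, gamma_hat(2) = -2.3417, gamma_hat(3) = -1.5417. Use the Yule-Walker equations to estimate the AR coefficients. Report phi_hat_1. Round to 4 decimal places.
\hat\phi_{1} = -0.1100

The Yule-Walker equations for an AR(p) process read, in matrix form,
  Gamma_p phi = r_p,   with   (Gamma_p)_{ij} = gamma(|i - j|),
                       (r_p)_i = gamma(i),   i,j = 1..p.
Substitute the sample gammas (Toeplitz matrix and right-hand side of size 3):
  Gamma_p = [[5.4667, 0.1059, -2.3417], [0.1059, 5.4667, 0.1059], [-2.3417, 0.1059, 5.4667]]
  r_p     = [0.1059, -2.3417, -1.5417]
Written out (R1..R3):
  (R1) 5.4667 phi_1 + 0.1059 phi_2 - 2.3417 phi_3 = 0.1059
  (R2) 0.1059 phi_1 + 5.4667 phi_2 + 0.1059 phi_3 = -2.3417
  (R3) -2.3417 phi_1 + 0.1059 phi_2 + 5.4667 phi_3 = -1.5417
Gaussian elimination:
  R2 <- R2 - (0.1059/5.4667) R1 = R2 - (0.019372) R1:  5.464649 phi_2 + 0.151263 phi_3 = -2.343751
  R3 <- R3 - (-2.3417/5.4667) R1 = R3 - (-0.428357) R1:  0.151263 phi_2 + 4.463616 phi_3 = -1.496337
  R3 <- R3 - (0.151263/5.464649) R2 = R3 - (0.02768) R2:  4.459429 phi_3 = -1.431461
Back-substitution:
  phi_hat_3 = -1.431461 / 4.459429 = -0.320997
  phi_hat_2 = (-2.343751 - (0.151263)(-0.320997)) / 5.464649 = -0.420008
  phi_hat_1 = (0.1059 - (0.1059)(-0.420008) - (-2.3417)(-0.320997)) / 5.4667 = -0.109993
So phi_hat = [-0.1100, -0.4200, -0.3210].
Therefore phi_hat_1 = -0.1100.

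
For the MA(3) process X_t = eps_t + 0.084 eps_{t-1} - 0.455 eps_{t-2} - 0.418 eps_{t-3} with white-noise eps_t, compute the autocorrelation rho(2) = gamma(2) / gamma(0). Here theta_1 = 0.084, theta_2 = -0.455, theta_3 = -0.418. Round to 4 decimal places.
\rho(2) = -0.3529

For an MA(q) process with theta_0 = 1, the autocovariance is
  gamma(k) = sigma^2 * sum_{i=0..q-k} theta_i * theta_{i+k},
and rho(k) = gamma(k) / gamma(0). Sigma^2 cancels.
  numerator   = (1)*(-0.455) + (0.084)*(-0.418) = -0.490112.
  denominator = (1)^2 + (0.084)^2 + (-0.455)^2 + (-0.418)^2 = 1.388805.
  rho(2) = -0.490112 / 1.388805 = -0.3529.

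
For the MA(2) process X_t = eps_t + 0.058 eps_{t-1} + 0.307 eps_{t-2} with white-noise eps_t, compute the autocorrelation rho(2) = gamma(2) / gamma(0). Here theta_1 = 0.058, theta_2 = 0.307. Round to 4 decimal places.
\rho(2) = 0.2797

For an MA(q) process with theta_0 = 1, the autocovariance is
  gamma(k) = sigma^2 * sum_{i=0..q-k} theta_i * theta_{i+k},
and rho(k) = gamma(k) / gamma(0). Sigma^2 cancels.
  numerator   = (1)*(0.307) = 0.307.
  denominator = (1)^2 + (0.058)^2 + (0.307)^2 = 1.097613.
  rho(2) = 0.307 / 1.097613 = 0.2797.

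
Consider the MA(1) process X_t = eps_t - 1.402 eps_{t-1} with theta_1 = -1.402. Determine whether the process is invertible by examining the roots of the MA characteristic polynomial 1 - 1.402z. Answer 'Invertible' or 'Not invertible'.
\text{Not invertible}

The MA(q) characteristic polynomial is P(z) = 1 - 1.402z.
Invertibility requires all roots to lie outside the unit circle, i.e. |z| > 1 for every root.
This is linear in z: 1 + (-1.402) z = 0  =>  z = -1/(-1.402) = 0.713267,  |z| = 0.713267.
Moduli of all roots: 0.7133.
All moduli strictly greater than 1? No.
Verdict: Not invertible.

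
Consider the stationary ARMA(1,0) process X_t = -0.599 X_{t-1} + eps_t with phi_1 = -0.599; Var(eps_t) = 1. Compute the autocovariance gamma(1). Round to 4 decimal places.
\gamma(1) = -0.9342

Multiply the model equation by X_{t-k} and take expectations. With theta_0 = psi_0 = 1 and psi_j the MA(infinity) weights, this gives
  gamma(k) - sum_i phi_i gamma(k-i) = c_k,
  c_k = sigma^2 * sum_{j=k..q} theta_j psi_{j-k}   (c_k = 0 for k > q),
using gamma(-m) = gamma(m).
Pure AR (q = 0): c_0 = sigma^2 = 1, c_k = 0 for k >= 1.
Equations for k = 0 and k = 1 (AR order 1):
  gamma(0) = phi_1 gamma(1) + c_0
  gamma(1) = phi_1 gamma(0) + c_1
Substituting the second into the first: gamma(0) (1 - phi_1^2) = c_0 + phi_1 c_1, so
  gamma(0) = c_0 / (1 - phi_1^2) = 1 / (1 - (-0.599)^2) = 1 / 0.641199 = 1.559578.
  gamma(1) = phi_1 gamma(0) = (-0.599)(1.559578) = -0.934187.
Therefore gamma(1) = -0.9342 (to 4 decimal places).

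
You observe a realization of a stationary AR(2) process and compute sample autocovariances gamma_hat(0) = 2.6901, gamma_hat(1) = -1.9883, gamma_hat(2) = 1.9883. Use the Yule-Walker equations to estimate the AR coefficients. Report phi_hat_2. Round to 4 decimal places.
\hat\phi_{2} = 0.4250

The Yule-Walker equations for an AR(p) process read, in matrix form,
  Gamma_p phi = r_p,   with   (Gamma_p)_{ij} = gamma(|i - j|),
                       (r_p)_i = gamma(i),   i,j = 1..p.
Substitute the sample gammas (Toeplitz matrix and right-hand side of size 2):
  Gamma_p = [[2.6901, -1.9883], [-1.9883, 2.6901]]
  r_p     = [-1.9883, 1.9883]
Written out:
  2.6901 phi_1 - 1.9883 phi_2 = -1.9883
  -1.9883 phi_1 + 2.6901 phi_2 = 1.9883
Solve by Cramer's rule:
  det = gamma(0)^2 - gamma(1)^2 = (2.6901)^2 - (-1.9883)^2 = 7.23663801 - 3.95333689 = 3.28330112
  phi_hat_1 = [gamma(1) gamma(0) - gamma(1) gamma(2)] / det = [(-1.9883)(2.6901) - (-1.9883)(1.9883)] / 3.28330112 = -1.39538894 / 3.28330112 = -0.425
  phi_hat_2 = [gamma(0) gamma(2) - gamma(1)^2] / det = [(2.6901)(1.9883) - (-1.9883)^2] / 3.28330112 = 1.39538894 / 3.28330112 = 0.425
So phi_hat = [-0.4250, 0.4250].
Therefore phi_hat_2 = 0.4250.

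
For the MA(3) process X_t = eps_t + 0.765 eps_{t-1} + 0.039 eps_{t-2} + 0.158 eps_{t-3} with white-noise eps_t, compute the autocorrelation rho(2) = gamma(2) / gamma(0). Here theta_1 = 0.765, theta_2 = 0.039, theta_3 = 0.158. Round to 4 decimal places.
\rho(2) = 0.0992

For an MA(q) process with theta_0 = 1, the autocovariance is
  gamma(k) = sigma^2 * sum_{i=0..q-k} theta_i * theta_{i+k},
and rho(k) = gamma(k) / gamma(0). Sigma^2 cancels.
  numerator   = (1)*(0.039) + (0.765)*(0.158) = 0.15987.
  denominator = (1)^2 + (0.765)^2 + (0.039)^2 + (0.158)^2 = 1.61171.
  rho(2) = 0.15987 / 1.61171 = 0.0992.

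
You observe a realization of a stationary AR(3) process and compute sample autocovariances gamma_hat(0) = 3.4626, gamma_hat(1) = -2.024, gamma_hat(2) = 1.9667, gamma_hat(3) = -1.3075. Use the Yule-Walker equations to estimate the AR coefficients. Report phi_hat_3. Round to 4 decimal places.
\hat\phi_{3} = 0.0710

The Yule-Walker equations for an AR(p) process read, in matrix form,
  Gamma_p phi = r_p,   with   (Gamma_p)_{ij} = gamma(|i - j|),
                       (r_p)_i = gamma(i),   i,j = 1..p.
Substitute the sample gammas (Toeplitz matrix and right-hand side of size 3):
  Gamma_p = [[3.4626, -2.024, 1.9667], [-2.024, 3.4626, -2.024], [1.9667, -2.024, 3.4626]]
  r_p     = [-2.024, 1.9667, -1.3075]
Written out (R1..R3):
  (R1) 3.4626 phi_1 - 2.024 phi_2 + 1.9667 phi_3 = -2.024
  (R2) -2.024 phi_1 + 3.4626 phi_2 - 2.024 phi_3 = 1.9667
  (R3) 1.9667 phi_1 - 2.024 phi_2 + 3.4626 phi_3 = -1.3075
Gaussian elimination:
  R2 <- R2 - (-2.024/3.4626) R1 = R2 - (-0.584532) R1:  2.279508 phi_2 - 0.874401 phi_3 = 0.783608
  R3 <- R3 - (1.9667/3.4626) R1 = R3 - (0.567984) R1:  -0.874401 phi_2 + 2.345547 phi_3 = -0.157901
  R3 <- R3 - (-0.874401/2.279508) R2 = R3 - (-0.383592) R2:  2.010133 phi_3 = 0.142684
Back-substitution:
  phi_hat_3 = 0.142684 / 2.010133 = 0.070983
  phi_hat_2 = (0.783608 - (-0.874401)(0.070983)) / 2.279508 = 0.37099
  phi_hat_1 = (-2.024 - (-2.024)(0.37099) - (1.9667)(0.070983)) / 3.4626 = -0.407993
So phi_hat = [-0.4080, 0.3710, 0.0710].
Therefore phi_hat_3 = 0.0710.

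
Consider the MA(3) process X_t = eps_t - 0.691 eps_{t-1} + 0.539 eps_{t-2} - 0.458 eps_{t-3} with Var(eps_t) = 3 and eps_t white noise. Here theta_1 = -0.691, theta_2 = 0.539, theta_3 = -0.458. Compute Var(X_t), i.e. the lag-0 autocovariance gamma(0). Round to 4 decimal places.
\gamma(0) = 5.9333

For an MA(q) process X_t = eps_t + sum_i theta_i eps_{t-i} with
Var(eps_t) = sigma^2, the variance is
  gamma(0) = sigma^2 * (1 + sum_i theta_i^2).
  sum_i theta_i^2 = (-0.691)^2 + (0.539)^2 + (-0.458)^2 = 0.477481 + 0.290521 + 0.209764 = 0.977766.
  gamma(0) = 3 * (1 + 0.977766) = 3 * 1.977766 = 5.933298, which rounds to 5.9333.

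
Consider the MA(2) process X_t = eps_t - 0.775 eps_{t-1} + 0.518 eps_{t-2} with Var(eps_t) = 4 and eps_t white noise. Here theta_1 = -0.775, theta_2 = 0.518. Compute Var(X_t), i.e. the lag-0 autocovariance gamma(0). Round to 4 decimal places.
\gamma(0) = 7.4758

For an MA(q) process X_t = eps_t + sum_i theta_i eps_{t-i} with
Var(eps_t) = sigma^2, the variance is
  gamma(0) = sigma^2 * (1 + sum_i theta_i^2).
  sum_i theta_i^2 = (-0.775)^2 + (0.518)^2 = 0.600625 + 0.268324 = 0.868949.
  gamma(0) = 4 * (1 + 0.868949) = 4 * 1.868949 = 7.475796, which rounds to 7.4758.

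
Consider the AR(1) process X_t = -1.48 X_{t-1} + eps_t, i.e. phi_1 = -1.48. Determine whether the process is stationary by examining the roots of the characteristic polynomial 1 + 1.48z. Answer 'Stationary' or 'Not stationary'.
\text{Not stationary}

The AR(p) characteristic polynomial is P(z) = 1 + 1.48z.
Stationarity requires all roots to lie outside the unit circle, i.e. |z| > 1 for every root.
This is linear in z: 1 + (1.48) z = 0  =>  z = -1/(1.48) = -0.675676,  |z| = 0.675676.
Moduli of all roots: 0.6757.
All moduli strictly greater than 1? No.
Verdict: Not stationary.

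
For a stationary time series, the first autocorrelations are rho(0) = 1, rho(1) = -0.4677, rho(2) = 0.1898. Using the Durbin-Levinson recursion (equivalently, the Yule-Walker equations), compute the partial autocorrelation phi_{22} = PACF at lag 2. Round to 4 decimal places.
\phi_{22} = -0.0370

The PACF at lag k is phi_{kk}, the last component of the solution
to the Yule-Walker system G_k phi = r_k where
  (G_k)_{ij} = rho(|i - j|), (r_k)_i = rho(i), i,j = 1..k.
Equivalently, Durbin-Levinson gives phi_{kk} iteratively:
  phi_{11} = rho(1)
  phi_{kk} = [rho(k) - sum_{j=1..k-1} phi_{k-1,j} rho(k-j)]
            / [1 - sum_{j=1..k-1} phi_{k-1,j} rho(j)],
  phi_{k,j} = phi_{k-1,j} - phi_{kk} phi_{k-1,k-j},  j = 1..k-1.
Step k = 1:
  phi_11 = rho(1) = -0.4677.
Step k = 2:
  phi_22 = [rho(2) - phi_11 rho(1)] / [1 - phi_11 rho(1)] = [0.1898 - (-0.4677)(-0.4677)] / [1 - (-0.4677)(-0.4677)]
         = -0.02894329 / 0.78125671 = -0.037.
Therefore phi_{22} = -0.0370.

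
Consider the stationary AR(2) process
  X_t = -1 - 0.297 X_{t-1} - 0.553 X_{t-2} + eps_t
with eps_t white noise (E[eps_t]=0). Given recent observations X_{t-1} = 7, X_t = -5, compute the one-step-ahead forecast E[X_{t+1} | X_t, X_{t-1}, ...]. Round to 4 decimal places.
E[X_{t+1} \mid \mathcal F_t] = -3.3860

For an AR(p) model X_t = c + sum_i phi_i X_{t-i} + eps_t, the
one-step-ahead conditional mean is
  E[X_{t+1} | X_t, ...] = c + sum_i phi_i X_{t+1-i}.
Substitute known values:
  E[X_{t+1} | ...] = -1 + (-0.297) * (-5) + (-0.553) * (7)
                   = -3.3860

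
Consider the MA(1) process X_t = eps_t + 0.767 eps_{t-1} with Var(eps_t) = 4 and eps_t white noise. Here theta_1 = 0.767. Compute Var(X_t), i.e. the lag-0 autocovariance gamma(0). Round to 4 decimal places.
\gamma(0) = 6.3532

For an MA(q) process X_t = eps_t + sum_i theta_i eps_{t-i} with
Var(eps_t) = sigma^2, the variance is
  gamma(0) = sigma^2 * (1 + sum_i theta_i^2).
  sum_i theta_i^2 = (0.767)^2 = 0.588289.
  gamma(0) = 4 * (1 + 0.588289) = 4 * 1.588289 = 6.353156, which rounds to 6.3532.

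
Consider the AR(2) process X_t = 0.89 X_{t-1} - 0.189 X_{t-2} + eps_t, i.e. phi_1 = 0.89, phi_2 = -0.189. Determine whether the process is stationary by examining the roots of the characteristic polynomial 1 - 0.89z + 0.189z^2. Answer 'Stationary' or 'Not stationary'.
\text{Stationary}

The AR(p) characteristic polynomial is P(z) = 1 - 0.89z + 0.189z^2.
Stationarity requires all roots to lie outside the unit circle, i.e. |z| > 1 for every root.
Set 1 + (-0.89) z + (0.189) z^2 = 0, i.e. a z^2 + b z + c = 0 with a = 0.189, b = -0.89, c = 1.
Discriminant D = b^2 - 4ac = (-0.89)^2 - 4*(0.189)*1 = 0.7921 - (0.756) = 0.0361.
D >= 0, so the roots are real: z = (-b +/- sqrt(D)) / (2a) = (0.89 +/- 0.19) / (0.378).
  z_1 = (0.89 + 0.19) / (0.378) = 2.8571,   |z_1| = 2.8571.
  z_2 = (0.89 - 0.19) / (0.378) = 1.8519,   |z_2| = 1.8519.
Moduli of all roots: 2.8571, 1.8519.
All moduli strictly greater than 1? Yes.
Verdict: Stationary.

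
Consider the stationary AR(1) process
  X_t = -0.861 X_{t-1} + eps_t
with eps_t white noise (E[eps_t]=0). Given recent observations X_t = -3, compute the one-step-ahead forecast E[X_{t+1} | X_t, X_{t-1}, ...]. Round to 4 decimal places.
E[X_{t+1} \mid \mathcal F_t] = 2.5830

For an AR(p) model X_t = c + sum_i phi_i X_{t-i} + eps_t, the
one-step-ahead conditional mean is
  E[X_{t+1} | X_t, ...] = c + sum_i phi_i X_{t+1-i}.
Substitute known values:
  E[X_{t+1} | ...] = (-0.861) * (-3)
                   = 2.5830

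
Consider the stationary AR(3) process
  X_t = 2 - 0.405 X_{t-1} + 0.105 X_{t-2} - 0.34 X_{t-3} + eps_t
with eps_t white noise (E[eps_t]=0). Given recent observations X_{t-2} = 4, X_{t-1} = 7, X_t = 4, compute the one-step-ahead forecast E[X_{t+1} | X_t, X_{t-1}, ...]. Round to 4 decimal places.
E[X_{t+1} \mid \mathcal F_t] = -0.2450

For an AR(p) model X_t = c + sum_i phi_i X_{t-i} + eps_t, the
one-step-ahead conditional mean is
  E[X_{t+1} | X_t, ...] = c + sum_i phi_i X_{t+1-i}.
Substitute known values:
  E[X_{t+1} | ...] = 2 + (-0.405) * (4) + (0.105) * (7) + (-0.34) * (4)
                   = -0.2450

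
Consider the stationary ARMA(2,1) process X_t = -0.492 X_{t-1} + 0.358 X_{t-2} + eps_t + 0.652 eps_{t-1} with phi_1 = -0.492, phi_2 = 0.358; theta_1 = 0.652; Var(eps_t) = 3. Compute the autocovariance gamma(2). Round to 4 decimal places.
\gamma(2) = 1.1105

Multiply the model equation by X_{t-k} and take expectations. With theta_0 = psi_0 = 1 and psi_j the MA(infinity) weights, this gives
  gamma(k) - sum_i phi_i gamma(k-i) = c_k,
  c_k = sigma^2 * sum_{j=k..q} theta_j psi_{j-k}   (c_k = 0 for k > q),
using gamma(-m) = gamma(m).
psi-weights needed (psi_j = theta_j + sum_i phi_i psi_{j-i}):
  psi_1 = theta_1 + phi_1 = 0.652 + (-0.492) = 0.16
Right-hand sides:
  c_0 = sigma^2 (1 + theta_1 psi_1) = 3 * (1 + (0.652)(0.16)) = 3 * 1.10432 = 3.31296
  c_1 = sigma^2 theta_1 = 3 * (0.652) = 1.956
  c_2 = 0
Equations for k = 0, 1, 2 (AR order 2, c_2 = 0):
  (E0) gamma(0) = phi_1 gamma(1) + phi_2 gamma(2) + c_0
  (E1) gamma(1) = phi_1 gamma(0) + phi_2 gamma(1) + c_1
  (E2) gamma(2) = phi_1 gamma(1) + phi_2 gamma(0)
From (E1): gamma(1) = A gamma(0) + B with
  A = phi_1 / (1 - phi_2) = -0.492 / 0.642 = -0.766355,   B = c_1 / (1 - phi_2) = 1.956 / 0.642 = 3.046729.
Insert (E2) into (E0): gamma(0) (1 - phi_2^2) = phi_1 (1 + phi_2) gamma(1) + c_0.
  phi_1 (1 + phi_2) = (-0.492)(1.358) = -0.668136,   1 - phi_2^2 = 0.871836.
Replace gamma(1) by A gamma(0) + B and collect gamma(0):
  gamma(0) [0.871836 - (-0.668136)(-0.766355)] = (-0.668136)(3.046729) + 3.31296
  gamma(0) * 0.359807 = 1.277331
  gamma(0) = 1.277331 / 0.359807 = 3.550049.
  gamma(1) = A gamma(0) + B = (-0.766355)(3.550049) + (3.046729) = 0.326131.
  gamma(2) = phi_1 gamma(1) + phi_2 gamma(0) = (-0.492)(0.326131) + (0.358)(3.550049) = 1.110461.
Therefore gamma(2) = 1.1105 (to 4 decimal places).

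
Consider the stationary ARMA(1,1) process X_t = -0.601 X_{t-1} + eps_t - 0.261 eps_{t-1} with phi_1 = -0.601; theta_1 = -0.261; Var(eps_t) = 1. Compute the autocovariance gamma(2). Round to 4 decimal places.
\gamma(2) = 0.9382

Multiply the model equation by X_{t-k} and take expectations. With theta_0 = psi_0 = 1 and psi_j the MA(infinity) weights, this gives
  gamma(k) - sum_i phi_i gamma(k-i) = c_k,
  c_k = sigma^2 * sum_{j=k..q} theta_j psi_{j-k}   (c_k = 0 for k > q),
using gamma(-m) = gamma(m).
psi-weights needed (psi_j = theta_j + sum_i phi_i psi_{j-i}):
  psi_1 = theta_1 + phi_1 = -0.261 + (-0.601) = -0.862
Right-hand sides:
  c_0 = sigma^2 (1 + theta_1 psi_1) = 1 * (1 + (-0.261)(-0.862)) = 1 * 1.224982 = 1.224982
  c_1 = sigma^2 theta_1 = 1 * (-0.261) = -0.261
  c_2 = 0
Equations for k = 0 and k = 1 (AR order 1):
  gamma(0) = phi_1 gamma(1) + c_0
  gamma(1) = phi_1 gamma(0) + c_1
Substituting the second into the first: gamma(0) (1 - phi_1^2) = c_0 + phi_1 c_1, so
  gamma(0) = (c_0 + phi_1 c_1) / (1 - phi_1^2) = (1.224982 + (-0.601)(-0.261)) / (1 - (-0.601)^2) = 1.381843 / 0.638799 = 2.163189.
  gamma(1) = phi_1 gamma(0) + c_1 = (-0.601)(2.163189) + (-0.261) = -1.561077.
For k = 2 (> q): gamma(2) = phi_1 gamma(1) = (-0.601)(-1.561077) = 0.938207.
Therefore gamma(2) = 0.9382 (to 4 decimal places).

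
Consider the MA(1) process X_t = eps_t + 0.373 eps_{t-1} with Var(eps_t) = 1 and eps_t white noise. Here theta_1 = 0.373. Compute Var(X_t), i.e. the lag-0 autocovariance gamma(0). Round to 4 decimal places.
\gamma(0) = 1.1391

For an MA(q) process X_t = eps_t + sum_i theta_i eps_{t-i} with
Var(eps_t) = sigma^2, the variance is
  gamma(0) = sigma^2 * (1 + sum_i theta_i^2).
  sum_i theta_i^2 = (0.373)^2 = 0.139129.
  gamma(0) = 1 * (1 + 0.139129) = 1 * 1.139129 = 1.139129, which rounds to 1.1391.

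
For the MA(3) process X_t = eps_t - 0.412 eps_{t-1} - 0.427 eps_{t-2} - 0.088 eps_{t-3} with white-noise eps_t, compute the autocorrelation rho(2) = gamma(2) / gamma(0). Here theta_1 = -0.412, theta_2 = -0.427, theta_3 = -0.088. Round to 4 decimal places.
\rho(2) = -0.2874

For an MA(q) process with theta_0 = 1, the autocovariance is
  gamma(k) = sigma^2 * sum_{i=0..q-k} theta_i * theta_{i+k},
and rho(k) = gamma(k) / gamma(0). Sigma^2 cancels.
  numerator   = (1)*(-0.427) + (-0.412)*(-0.088) = -0.390744.
  denominator = (1)^2 + (-0.412)^2 + (-0.427)^2 + (-0.088)^2 = 1.359817.
  rho(2) = -0.390744 / 1.359817 = -0.2874.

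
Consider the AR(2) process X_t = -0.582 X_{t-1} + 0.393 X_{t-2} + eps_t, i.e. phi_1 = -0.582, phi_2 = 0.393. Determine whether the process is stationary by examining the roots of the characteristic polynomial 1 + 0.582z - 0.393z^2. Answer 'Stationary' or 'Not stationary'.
\text{Stationary}

The AR(p) characteristic polynomial is P(z) = 1 + 0.582z - 0.393z^2.
Stationarity requires all roots to lie outside the unit circle, i.e. |z| > 1 for every root.
Set 1 + (0.582) z + (-0.393) z^2 = 0, i.e. a z^2 + b z + c = 0 with a = -0.393, b = 0.582, c = 1.
Discriminant D = b^2 - 4ac = (0.582)^2 - 4*(-0.393)*1 = 0.338724 - (-1.572) = 1.910724.
D >= 0, so the roots are real: z = (-b +/- sqrt(D)) / (2a) = (-0.582 +/- 1.382289) / (-0.786).
  z_1 = (-0.582 + 1.382289) / (-0.786) = -1.0182,   |z_1| = 1.0182.
  z_2 = (-0.582 - 1.382289) / (-0.786) = 2.4991,   |z_2| = 2.4991.
Moduli of all roots: 1.0182, 2.4991.
All moduli strictly greater than 1? Yes.
Verdict: Stationary.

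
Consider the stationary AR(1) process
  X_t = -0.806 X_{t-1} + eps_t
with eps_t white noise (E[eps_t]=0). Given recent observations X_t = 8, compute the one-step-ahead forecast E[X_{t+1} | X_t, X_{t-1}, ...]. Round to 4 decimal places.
E[X_{t+1} \mid \mathcal F_t] = -6.4480

For an AR(p) model X_t = c + sum_i phi_i X_{t-i} + eps_t, the
one-step-ahead conditional mean is
  E[X_{t+1} | X_t, ...] = c + sum_i phi_i X_{t+1-i}.
Substitute known values:
  E[X_{t+1} | ...] = (-0.806) * (8)
                   = -6.4480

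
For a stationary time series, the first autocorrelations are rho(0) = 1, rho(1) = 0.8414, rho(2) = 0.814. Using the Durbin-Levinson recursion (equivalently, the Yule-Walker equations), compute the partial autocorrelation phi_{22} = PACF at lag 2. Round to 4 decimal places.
\phi_{22} = 0.3631

The PACF at lag k is phi_{kk}, the last component of the solution
to the Yule-Walker system G_k phi = r_k where
  (G_k)_{ij} = rho(|i - j|), (r_k)_i = rho(i), i,j = 1..k.
Equivalently, Durbin-Levinson gives phi_{kk} iteratively:
  phi_{11} = rho(1)
  phi_{kk} = [rho(k) - sum_{j=1..k-1} phi_{k-1,j} rho(k-j)]
            / [1 - sum_{j=1..k-1} phi_{k-1,j} rho(j)],
  phi_{k,j} = phi_{k-1,j} - phi_{kk} phi_{k-1,k-j},  j = 1..k-1.
Step k = 1:
  phi_11 = rho(1) = 0.8414.
Step k = 2:
  phi_22 = [rho(2) - phi_11 rho(1)] / [1 - phi_11 rho(1)] = [0.814 - (0.8414)(0.8414)] / [1 - (0.8414)(0.8414)]
         = 0.10604604 / 0.29204604 = 0.3631.
Therefore phi_{22} = 0.3631.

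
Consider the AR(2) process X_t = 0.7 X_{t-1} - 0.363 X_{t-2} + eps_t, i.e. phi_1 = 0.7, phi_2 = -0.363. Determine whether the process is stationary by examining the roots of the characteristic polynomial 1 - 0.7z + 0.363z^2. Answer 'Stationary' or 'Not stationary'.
\text{Stationary}

The AR(p) characteristic polynomial is P(z) = 1 - 0.7z + 0.363z^2.
Stationarity requires all roots to lie outside the unit circle, i.e. |z| > 1 for every root.
Set 1 + (-0.7) z + (0.363) z^2 = 0, i.e. a z^2 + b z + c = 0 with a = 0.363, b = -0.7, c = 1.
Discriminant D = b^2 - 4ac = (-0.7)^2 - 4*(0.363)*1 = 0.49 - (1.452) = -0.962.
D < 0, so the roots are the complex-conjugate pair z = (-b +/- i sqrt(-D)) / (2a) = 0.9642 +/- 1.351i.
For a conjugate pair |z|^2 = z * conj(z) = (product of roots) = c/a = 1/(0.363) = 2.754821, so |z| = sqrt(2.754821) = 1.6598 for both roots.
Moduli of all roots: 1.6598, 1.6598.
All moduli strictly greater than 1? Yes.
Verdict: Stationary.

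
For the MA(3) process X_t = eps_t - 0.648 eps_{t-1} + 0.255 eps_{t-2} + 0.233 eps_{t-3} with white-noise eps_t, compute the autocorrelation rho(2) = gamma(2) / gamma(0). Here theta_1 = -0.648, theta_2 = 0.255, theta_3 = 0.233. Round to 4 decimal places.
\rho(2) = 0.0676

For an MA(q) process with theta_0 = 1, the autocovariance is
  gamma(k) = sigma^2 * sum_{i=0..q-k} theta_i * theta_{i+k},
and rho(k) = gamma(k) / gamma(0). Sigma^2 cancels.
  numerator   = (1)*(0.255) + (-0.648)*(0.233) = 0.104016.
  denominator = (1)^2 + (-0.648)^2 + (0.255)^2 + (0.233)^2 = 1.539218.
  rho(2) = 0.104016 / 1.539218 = 0.0676.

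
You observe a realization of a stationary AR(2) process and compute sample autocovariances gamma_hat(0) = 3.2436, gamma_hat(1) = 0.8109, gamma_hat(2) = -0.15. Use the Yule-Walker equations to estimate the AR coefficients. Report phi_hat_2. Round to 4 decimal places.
\hat\phi_{2} = -0.1160

The Yule-Walker equations for an AR(p) process read, in matrix form,
  Gamma_p phi = r_p,   with   (Gamma_p)_{ij} = gamma(|i - j|),
                       (r_p)_i = gamma(i),   i,j = 1..p.
Substitute the sample gammas (Toeplitz matrix and right-hand side of size 2):
  Gamma_p = [[3.2436, 0.8109], [0.8109, 3.2436]]
  r_p     = [0.8109, -0.15]
Written out:
  3.2436 phi_1 + 0.8109 phi_2 = 0.8109
  0.8109 phi_1 + 3.2436 phi_2 = -0.15
Solve by Cramer's rule:
  det = gamma(0)^2 - gamma(1)^2 = (3.2436)^2 - (0.8109)^2 = 10.52094096 - 0.65755881 = 9.86338215
  phi_hat_1 = [gamma(1) gamma(0) - gamma(1) gamma(2)] / det = [(0.8109)(3.2436) - (0.8109)(-0.15)] / 9.86338215 = 2.75187024 / 9.86338215 = 0.279
  phi_hat_2 = [gamma(0) gamma(2) - gamma(1)^2] / det = [(3.2436)(-0.15) - (0.8109)^2] / 9.86338215 = -1.14409881 / 9.86338215 = -0.116
So phi_hat = [0.2790, -0.1160].
Therefore phi_hat_2 = -0.1160.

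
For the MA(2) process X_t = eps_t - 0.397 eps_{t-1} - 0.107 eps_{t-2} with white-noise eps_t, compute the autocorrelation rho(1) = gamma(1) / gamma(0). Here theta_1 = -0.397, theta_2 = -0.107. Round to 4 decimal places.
\rho(1) = -0.3033

For an MA(q) process with theta_0 = 1, the autocovariance is
  gamma(k) = sigma^2 * sum_{i=0..q-k} theta_i * theta_{i+k},
and rho(k) = gamma(k) / gamma(0). Sigma^2 cancels.
  numerator   = (1)*(-0.397) + (-0.397)*(-0.107) = -0.354521.
  denominator = (1)^2 + (-0.397)^2 + (-0.107)^2 = 1.169058.
  rho(1) = -0.354521 / 1.169058 = -0.3033.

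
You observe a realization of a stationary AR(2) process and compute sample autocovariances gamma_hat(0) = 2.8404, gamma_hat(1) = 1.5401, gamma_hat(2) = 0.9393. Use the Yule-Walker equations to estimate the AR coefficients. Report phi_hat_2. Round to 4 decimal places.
\hat\phi_{2} = 0.0520

The Yule-Walker equations for an AR(p) process read, in matrix form,
  Gamma_p phi = r_p,   with   (Gamma_p)_{ij} = gamma(|i - j|),
                       (r_p)_i = gamma(i),   i,j = 1..p.
Substitute the sample gammas (Toeplitz matrix and right-hand side of size 2):
  Gamma_p = [[2.8404, 1.5401], [1.5401, 2.8404]]
  r_p     = [1.5401, 0.9393]
Written out:
  2.8404 phi_1 + 1.5401 phi_2 = 1.5401
  1.5401 phi_1 + 2.8404 phi_2 = 0.9393
Solve by Cramer's rule:
  det = gamma(0)^2 - gamma(1)^2 = (2.8404)^2 - (1.5401)^2 = 8.06787216 - 2.37190801 = 5.69596415
  phi_hat_1 = [gamma(1) gamma(0) - gamma(1) gamma(2)] / det = [(1.5401)(2.8404) - (1.5401)(0.9393)] / 5.69596415 = 2.92788411 / 5.69596415 = 0.514
  phi_hat_2 = [gamma(0) gamma(2) - gamma(1)^2] / det = [(2.8404)(0.9393) - (1.5401)^2] / 5.69596415 = 0.29607971 / 5.69596415 = 0.052
So phi_hat = [0.5140, 0.0520].
Therefore phi_hat_2 = 0.0520.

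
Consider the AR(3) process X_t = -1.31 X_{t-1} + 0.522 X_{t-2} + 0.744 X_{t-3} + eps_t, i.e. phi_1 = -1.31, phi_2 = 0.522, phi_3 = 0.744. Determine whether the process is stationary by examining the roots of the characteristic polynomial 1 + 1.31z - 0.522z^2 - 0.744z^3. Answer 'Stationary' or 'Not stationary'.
\text{Not stationary}

The AR(p) characteristic polynomial is P(z) = 1 + 1.31z - 0.522z^2 - 0.744z^3.
Stationarity requires all roots to lie outside the unit circle, i.e. |z| > 1 for every root.
Degree 3: look for a simple real root z0 first, then factor out (1 - z/z0) and solve the remaining quadratic.
Testing z0 = -1.25: P(-1.25) = 1 + (1.31)(-1.25) + (-0.522)(-1.25)^2 + (-0.744)(-1.25)^3
  = 1 + (-1.6375) + (-0.815625) + (1.453125) = 0.  So z_0 = -1.25 is a root, |z_0| = 1.25.
Divide out the factor (1 + 0.8 z) = (1 - z/z0) (since 1/z0 = -0.8):
  P(z) = (1 + 0.8 z)(1 + (0.51) z + (-0.93) z^2)
  [check: z-coef 0.51 - (-0.8) = 1.31; z^2-coef -0.93 - (-0.8)(0.51) = -0.522; z^3-coef -(-0.8)(-0.93) = -0.744.]
Remaining roots from the quadratic factor 1 + (0.51) z + (-0.93) z^2:
  Set 1 + (0.51) z + (-0.93) z^2 = 0, i.e. a z^2 + b z + c = 0 with a = -0.93, b = 0.51, c = 1.
  Discriminant D = b^2 - 4ac = (0.51)^2 - 4*(-0.93)*1 = 0.2601 - (-3.72) = 3.9801.
  D >= 0, so the roots are real: z = (-b +/- sqrt(D)) / (2a) = (-0.51 +/- 1.995019) / (-1.86).
    z_1 = (-0.51 + 1.995019) / (-1.86) = -0.7984,   |z_1| = 0.7984.
    z_2 = (-0.51 - 1.995019) / (-1.86) = 1.3468,   |z_2| = 1.3468.
Moduli of all roots: 1.2500, 0.7984, 1.3468.
All moduli strictly greater than 1? No.
Verdict: Not stationary.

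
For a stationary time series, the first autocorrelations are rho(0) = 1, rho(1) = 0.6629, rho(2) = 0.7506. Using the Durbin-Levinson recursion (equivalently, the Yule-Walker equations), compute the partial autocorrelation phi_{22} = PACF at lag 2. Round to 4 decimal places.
\phi_{22} = 0.5551

The PACF at lag k is phi_{kk}, the last component of the solution
to the Yule-Walker system G_k phi = r_k where
  (G_k)_{ij} = rho(|i - j|), (r_k)_i = rho(i), i,j = 1..k.
Equivalently, Durbin-Levinson gives phi_{kk} iteratively:
  phi_{11} = rho(1)
  phi_{kk} = [rho(k) - sum_{j=1..k-1} phi_{k-1,j} rho(k-j)]
            / [1 - sum_{j=1..k-1} phi_{k-1,j} rho(j)],
  phi_{k,j} = phi_{k-1,j} - phi_{kk} phi_{k-1,k-j},  j = 1..k-1.
Step k = 1:
  phi_11 = rho(1) = 0.6629.
Step k = 2:
  phi_22 = [rho(2) - phi_11 rho(1)] / [1 - phi_11 rho(1)] = [0.7506 - (0.6629)(0.6629)] / [1 - (0.6629)(0.6629)]
         = 0.31116359 / 0.56056359 = 0.5551.
Therefore phi_{22} = 0.5551.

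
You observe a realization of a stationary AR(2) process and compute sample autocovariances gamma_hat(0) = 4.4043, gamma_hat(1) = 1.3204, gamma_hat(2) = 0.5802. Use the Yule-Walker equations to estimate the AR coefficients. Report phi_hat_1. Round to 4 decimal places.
\hat\phi_{1} = 0.2860

The Yule-Walker equations for an AR(p) process read, in matrix form,
  Gamma_p phi = r_p,   with   (Gamma_p)_{ij} = gamma(|i - j|),
                       (r_p)_i = gamma(i),   i,j = 1..p.
Substitute the sample gammas (Toeplitz matrix and right-hand side of size 2):
  Gamma_p = [[4.4043, 1.3204], [1.3204, 4.4043]]
  r_p     = [1.3204, 0.5802]
Written out:
  4.4043 phi_1 + 1.3204 phi_2 = 1.3204
  1.3204 phi_1 + 4.4043 phi_2 = 0.5802
Solve by Cramer's rule:
  det = gamma(0)^2 - gamma(1)^2 = (4.4043)^2 - (1.3204)^2 = 19.39785849 - 1.74345616 = 17.65440233
  phi_hat_1 = [gamma(1) gamma(0) - gamma(1) gamma(2)] / det = [(1.3204)(4.4043) - (1.3204)(0.5802)] / 17.65440233 = 5.04934164 / 17.65440233 = 0.286
  phi_hat_2 = [gamma(0) gamma(2) - gamma(1)^2] / det = [(4.4043)(0.5802) - (1.3204)^2] / 17.65440233 = 0.8119187 / 17.65440233 = 0.046
So phi_hat = [0.2860, 0.0460].
Therefore phi_hat_1 = 0.2860.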